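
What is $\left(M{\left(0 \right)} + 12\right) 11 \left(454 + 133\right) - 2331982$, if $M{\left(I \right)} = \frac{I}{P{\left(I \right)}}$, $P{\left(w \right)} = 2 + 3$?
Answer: $-2254498$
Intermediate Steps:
$P{\left(w \right)} = 5$
$M{\left(I \right)} = \frac{I}{5}$
$\left(M{\left(0 \right)} + 12\right) 11 \left(454 + 133\right) - 2331982 = \left(\frac{1}{5} \cdot 0 + 12\right) 11 \left(454 + 133\right) - 2331982 = \left(0 + 12\right) 11 \cdot 587 - 2331982 = 12 \cdot 11 \cdot 587 - 2331982 = 132 \cdot 587 - 2331982 = 77484 - 2331982 = -2254498$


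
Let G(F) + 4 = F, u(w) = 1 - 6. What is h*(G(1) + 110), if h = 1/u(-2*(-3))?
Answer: -107/5 ≈ -21.400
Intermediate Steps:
u(w) = -5
G(F) = -4 + F
h = -⅕ (h = 1/(-5) = -⅕ ≈ -0.20000)
h*(G(1) + 110) = -((-4 + 1) + 110)/5 = -(-3 + 110)/5 = -⅕*107 = -107/5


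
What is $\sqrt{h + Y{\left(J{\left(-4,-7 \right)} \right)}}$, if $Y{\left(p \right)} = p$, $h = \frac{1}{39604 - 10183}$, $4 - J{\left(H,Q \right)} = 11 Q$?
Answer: $\frac{\sqrt{7790360438}}{9807} \approx 9.0$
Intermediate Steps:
$J{\left(H,Q \right)} = 4 - 11 Q$
$h = \frac{1}{29421} \approx 3.3989 \cdot 10^{-5}$
$\sqrt{h + Y{\left(J{\left(-4,-7 \right)} \right)}} = \sqrt{\frac{1}{29421} + \left(4 - -77\right)} = \sqrt{\frac{1}{29421} + \left(4 + 77\right)} = \sqrt{\frac{1}{29421} + 81} = \sqrt{\frac{2383102}{29421}} = \frac{\sqrt{7790360438}}{9807}$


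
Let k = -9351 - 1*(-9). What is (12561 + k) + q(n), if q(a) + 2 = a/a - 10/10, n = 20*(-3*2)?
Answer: 3217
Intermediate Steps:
n = -120 (n = 20*(-6) = -120)
k = -9342 (k = -9351 + 9 = -9342)
q(a) = -2 (q(a) = -2 + (a/a - 10/10) = -2 + (1 - 10*⅒) = -2 + (1 - 1) = -2 + 0 = -2)
(12561 + k) + q(n) = (12561 - 9342) - 2 = 3219 - 2 = 3217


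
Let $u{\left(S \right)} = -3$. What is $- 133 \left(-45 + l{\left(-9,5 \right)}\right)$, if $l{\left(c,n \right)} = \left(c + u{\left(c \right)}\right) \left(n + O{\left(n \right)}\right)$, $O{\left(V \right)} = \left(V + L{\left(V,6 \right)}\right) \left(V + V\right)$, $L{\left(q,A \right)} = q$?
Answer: $173565$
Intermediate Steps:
$O{\left(V \right)} = 4 V^{2}$ ($O{\left(V \right)} = \left(V + V\right) \left(V + V\right) = 2 V 2 V = 4 V^{2}$)
$l{\left(c,n \right)} = \left(-3 + c\right) \left(n + 4 n^{2}\right)$ ($l{\left(c,n \right)} = \left(c - 3\right) \left(n + 4 n^{2}\right) = \left(-3 + c\right) \left(n + 4 n^{2}\right)$)
$- 133 \left(-45 + l{\left(-9,5 \right)}\right) = - 133 \left(-45 + 5 \left(-3 - 9 - 60 + 4 \left(-9\right) 5\right)\right) = - 133 \left(-45 + 5 \left(-3 - 9 - 60 - 180\right)\right) = - 133 \left(-45 + 5 \left(-252\right)\right) = - 133 \left(-45 - 1260\right) = \left(-133\right) \left(-1305\right) = 173565$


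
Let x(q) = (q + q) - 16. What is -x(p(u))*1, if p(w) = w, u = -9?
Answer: 34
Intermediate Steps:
x(q) = -16 + 2*q (x(q) = 2*q - 16 = -16 + 2*q)
-x(p(u))*1 = -(-16 + 2*(-9))*1 = -(-16 - 18)*1 = -1*(-34)*1 = 34*1 = 34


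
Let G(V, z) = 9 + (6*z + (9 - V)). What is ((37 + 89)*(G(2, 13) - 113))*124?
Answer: -296856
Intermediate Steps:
G(V, z) = 18 - V + 6*z (G(V, z) = 9 + (9 - V + 6*z) = 18 - V + 6*z)
((37 + 89)*(G(2, 13) - 113))*124 = ((37 + 89)*((18 - 1*2 + 6*13) - 113))*124 = (126*((18 - 2 + 78) - 113))*124 = (126*(94 - 113))*124 = (126*(-19))*124 = -2394*124 = -296856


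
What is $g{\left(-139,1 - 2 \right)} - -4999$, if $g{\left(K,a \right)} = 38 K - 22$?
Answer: $-305$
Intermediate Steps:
$g{\left(K,a \right)} = -22 + 38 K$
$g{\left(-139,1 - 2 \right)} - -4999 = \left(-22 + 38 \left(-139\right)\right) - -4999 = \left(-22 - 5282\right) + 4999 = -5304 + 4999 = -305$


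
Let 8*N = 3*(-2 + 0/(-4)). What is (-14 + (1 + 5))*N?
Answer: 6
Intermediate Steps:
N = -¾ (N = (3*(-2 + 0/(-4)))/8 = (3*(-2 + 0*(-¼)))/8 = (3*(-2 + 0))/8 = (3*(-2))/8 = (⅛)*(-6) = -¾ ≈ -0.75000)
(-14 + (1 + 5))*N = (-14 + (1 + 5))*(-¾) = (-14 + 6)*(-¾) = -8*(-¾) = 6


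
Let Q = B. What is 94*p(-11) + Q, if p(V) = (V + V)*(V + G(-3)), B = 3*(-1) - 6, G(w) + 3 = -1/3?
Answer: 88897/3 ≈ 29632.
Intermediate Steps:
G(w) = -10/3 (G(w) = -3 - 1/3 = -3 - 1*⅓ = -3 - ⅓ = -10/3)
B = -9 (B = -3 - 6 = -9)
Q = -9
p(V) = 2*V*(-10/3 + V) (p(V) = (V + V)*(V - 10/3) = (2*V)*(-10/3 + V) = 2*V*(-10/3 + V))
94*p(-11) + Q = 94*((⅔)*(-11)*(-10 + 3*(-11))) - 9 = 94*((⅔)*(-11)*(-10 - 33)) - 9 = 94*((⅔)*(-11)*(-43)) - 9 = 94*(946/3) - 9 = 88924/3 - 9 = 88897/3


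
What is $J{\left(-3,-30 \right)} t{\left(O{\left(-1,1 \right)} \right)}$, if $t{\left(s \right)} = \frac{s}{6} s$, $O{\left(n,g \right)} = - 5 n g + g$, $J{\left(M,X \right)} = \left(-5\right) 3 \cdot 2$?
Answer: $-180$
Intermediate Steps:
$J{\left(M,X \right)} = -30$ ($J{\left(M,X \right)} = \left(-15\right) 2 = -30$)
$O{\left(n,g \right)} = g - 5 g n$ ($O{\left(n,g \right)} = - 5 g n + g = g - 5 g n$)
$t{\left(s \right)} = \frac{s^{2}}{6}$ ($t{\left(s \right)} = s \frac{1}{6} s = \frac{s}{6} s = \frac{s^{2}}{6}$)
$J{\left(-3,-30 \right)} t{\left(O{\left(-1,1 \right)} \right)} = - 30 \frac{\left(1 \left(1 - -5\right)\right)^{2}}{6} = - 30 \frac{\left(1 \left(1 + 5\right)\right)^{2}}{6} = - 30 \frac{\left(1 \cdot 6\right)^{2}}{6} = - 30 \frac{6^{2}}{6} = - 30 \cdot \frac{1}{6} \cdot 36 = \left(-30\right) 6 = -180$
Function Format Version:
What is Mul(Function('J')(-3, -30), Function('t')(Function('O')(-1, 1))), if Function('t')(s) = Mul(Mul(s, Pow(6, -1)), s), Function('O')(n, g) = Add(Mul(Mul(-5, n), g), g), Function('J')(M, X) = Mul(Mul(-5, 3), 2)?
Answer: -180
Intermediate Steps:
Function('J')(M, X) = -30 (Function('J')(M, X) = Mul(-15, 2) = -30)
Function('O')(n, g) = Add(g, Mul(-5, g, n)) (Function('O')(n, g) = Add(Mul(-5, g, n), g) = Add(g, Mul(-5, g, n)))
Function('t')(s) = Mul(Rational(1, 6), Pow(s, 2)) (Function('t')(s) = Mul(Mul(s, Rational(1, 6)), s) = Mul(Mul(Rational(1, 6), s), s) = Mul(Rational(1, 6), Pow(s, 2)))
Mul(Function('J')(-3, -30), Function('t')(Function('O')(-1, 1))) = Mul(-30, Mul(Rational(1, 6), Pow(Mul(1, Add(1, Mul(-5, -1))), 2))) = Mul(-30, Mul(Rational(1, 6), Pow(Mul(1, Add(1, 5)), 2))) = Mul(-30, Mul(Rational(1, 6), Pow(Mul(1, 6), 2))) = Mul(-30, Mul(Rational(1, 6), Pow(6, 2))) = Mul(-30, Mul(Rational(1, 6), 36)) = Mul(-30, 6) = -180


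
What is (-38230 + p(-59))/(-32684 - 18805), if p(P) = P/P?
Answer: 12743/17163 ≈ 0.74247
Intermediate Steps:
p(P) = 1
(-38230 + p(-59))/(-32684 - 18805) = (-38230 + 1)/(-32684 - 18805) = -38229/(-51489) = -38229*(-1/51489) = 12743/17163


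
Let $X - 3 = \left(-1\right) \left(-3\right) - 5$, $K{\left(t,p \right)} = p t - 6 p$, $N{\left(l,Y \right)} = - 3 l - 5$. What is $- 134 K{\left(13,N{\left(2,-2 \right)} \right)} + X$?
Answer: $10319$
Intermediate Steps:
$N{\left(l,Y \right)} = -5 - 3 l$
$K{\left(t,p \right)} = - 6 p + p t$
$X = 1$ ($X = 3 - 2 = 1$)
$- 134 K{\left(13,N{\left(2,-2 \right)} \right)} + X = - 134 \left(-5 - 6\right) \left(-6 + 13\right) + 1 = - 134 \left(-5 - 6\right) 7 + 1 = - 134 \left(\left(-11\right) 7\right) + 1 = \left(-134\right) \left(-77\right) + 1 = 10318 + 1 = 10319$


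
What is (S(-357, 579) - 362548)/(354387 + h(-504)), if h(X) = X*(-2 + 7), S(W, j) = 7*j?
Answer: -358495/351867 ≈ -1.0188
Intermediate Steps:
h(X) = 5*X (h(X) = X*5 = 5*X)
(S(-357, 579) - 362548)/(354387 + h(-504)) = (7*579 - 362548)/(354387 + 5*(-504)) = (4053 - 362548)/(354387 - 2520) = -358495/351867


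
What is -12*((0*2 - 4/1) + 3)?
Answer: 12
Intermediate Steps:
-12*((0*2 - 4/1) + 3) = -12*((0 - 4*1) + 3) = -12*((0 - 4) + 3) = -12*(-4 + 3) = -12*(-1) = 12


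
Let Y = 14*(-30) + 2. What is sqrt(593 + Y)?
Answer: 5*sqrt(7) ≈ 13.229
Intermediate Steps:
Y = -418 (Y = -420 + 2 = -418)
sqrt(593 + Y) = sqrt(593 - 418) = sqrt(175) = 5*sqrt(7)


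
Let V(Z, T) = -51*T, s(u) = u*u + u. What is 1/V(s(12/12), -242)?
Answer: 1/12342 ≈ 8.1024e-5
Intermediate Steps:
s(u) = u + u² (s(u) = u² + u = u + u²)
1/V(s(12/12), -242) = 1/(-51*(-242)) = 1/12342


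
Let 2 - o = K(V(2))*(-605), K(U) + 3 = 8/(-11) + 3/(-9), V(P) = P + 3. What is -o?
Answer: 7364/3 ≈ 2454.7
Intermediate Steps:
V(P) = 3 + P
K(U) = -134/33 (K(U) = -3 + (8/(-11) + 3/(-9)) = -3 + (8*(-1/11) + 3*(-1/9)) = -3 + (-8/11 - 1/3) = -3 - 35/33 = -134/33)
o = -7364/3 (o = 2 - (-134)*(-605)/33 = 2 - 1*7370/3 = 2 - 7370/3 = -7364/3 ≈ -2454.7)
-o = -1*(-7364/3) = 7364/3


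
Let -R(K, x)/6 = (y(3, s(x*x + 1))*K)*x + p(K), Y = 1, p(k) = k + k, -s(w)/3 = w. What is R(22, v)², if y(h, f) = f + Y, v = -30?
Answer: 114493937633856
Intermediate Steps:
s(w) = -3*w
p(k) = 2*k
y(h, f) = 1 + f (y(h, f) = f + 1 = 1 + f)
R(K, x) = -12*K - 6*K*x*(-2 - 3*x²) (R(K, x) = -6*(((1 - 3*(x*x + 1))*K)*x + 2*K) = -6*(((1 - 3*(x² + 1))*K)*x + 2*K) = -6*(((1 - 3*(1 + x²))*K)*x + 2*K) = -6*(((1 + (-3 - 3*x²))*K)*x + 2*K) = -6*(((-2 - 3*x²)*K)*x + 2*K) = -6*((K*(-2 - 3*x²))*x + 2*K) = -6*(K*x*(-2 - 3*x²) + 2*K) = -6*(2*K + K*x*(-2 - 3*x²)) = -12*K - 6*K*x*(-2 - 3*x²))
R(22, v)² = (6*22*(-2 - 30*(2 + 3*(-30)²)))² = (6*22*(-2 - 30*(2 + 3*900)))² = (6*22*(-2 - 30*(2 + 2700)))² = (6*22*(-2 - 30*2702))² = (6*22*(-2 - 81060))² = (6*22*(-81062))² = (-10700184)² = 114493937633856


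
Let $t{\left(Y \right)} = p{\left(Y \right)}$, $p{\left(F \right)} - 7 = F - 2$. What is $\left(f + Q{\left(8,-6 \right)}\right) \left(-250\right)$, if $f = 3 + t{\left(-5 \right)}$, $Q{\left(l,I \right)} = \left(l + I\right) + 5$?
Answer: $-2500$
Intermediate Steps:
$p{\left(F \right)} = 5 + F$ ($p{\left(F \right)} = 7 + \left(F - 2\right) = 7 + \left(-2 + F\right) = 5 + F$)
$t{\left(Y \right)} = 5 + Y$
$Q{\left(l,I \right)} = 5 + I + l$ ($Q{\left(l,I \right)} = \left(I + l\right) + 5 = 5 + I + l$)
$f = 3$ ($f = 3 + \left(5 - 5\right) = 3 + 0 = 3$)
$\left(f + Q{\left(8,-6 \right)}\right) \left(-250\right) = \left(3 + \left(5 - 6 + 8\right)\right) \left(-250\right) = \left(3 + 7\right) \left(-250\right) = 10 \left(-250\right) = -2500$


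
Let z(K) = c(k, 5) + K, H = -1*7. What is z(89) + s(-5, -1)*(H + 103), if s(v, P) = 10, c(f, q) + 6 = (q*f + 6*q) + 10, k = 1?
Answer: 1088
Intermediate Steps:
c(f, q) = 4 + 6*q + f*q (c(f, q) = -6 + ((q*f + 6*q) + 10) = -6 + ((f*q + 6*q) + 10) = -6 + ((6*q + f*q) + 10) = -6 + (10 + 6*q + f*q) = 4 + 6*q + f*q)
H = -7
z(K) = 39 + K (z(K) = (4 + 6*5 + 1*5) + K = (4 + 30 + 5) + K = 39 + K)
z(89) + s(-5, -1)*(H + 103) = (39 + 89) + 10*(-7 + 103) = 128 + 10*96 = 128 + 960 = 1088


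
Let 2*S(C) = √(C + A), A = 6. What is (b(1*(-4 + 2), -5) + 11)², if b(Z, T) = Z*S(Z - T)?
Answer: 64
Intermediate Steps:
S(C) = √(6 + C)/2 (S(C) = √(C + 6)/2 = √(6 + C)/2)
b(Z, T) = Z*√(6 + Z - T)/2 (b(Z, T) = Z*(√(6 + (Z - T))/2) = Z*(√(6 + Z - T)/2) = Z*√(6 + Z - T)/2)
(b(1*(-4 + 2), -5) + 11)² = ((1*(-4 + 2))*√(6 + 1*(-4 + 2) - 1*(-5))/2 + 11)² = ((1*(-2))*√(6 + 1*(-2) + 5)/2 + 11)² = ((½)*(-2)*√(6 - 2 + 5) + 11)² = ((½)*(-2)*√9 + 11)² = ((½)*(-2)*3 + 11)² = (-3 + 11)² = 8² = 64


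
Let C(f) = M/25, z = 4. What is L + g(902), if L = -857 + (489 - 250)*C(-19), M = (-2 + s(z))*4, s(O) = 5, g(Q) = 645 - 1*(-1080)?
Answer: 24568/25 ≈ 982.72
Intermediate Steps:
g(Q) = 1725 (g(Q) = 645 + 1080 = 1725)
M = 12 (M = (-2 + 5)*4 = 3*4 = 12)
C(f) = 12/25
L = -18557/25 (L = -857 + (489 - 250)*(12/25) = -857 + 239*(12/25) = -857 + 2868/25 = -18557/25 ≈ -742.28)
L + g(902) = -18557/25 + 1725 = 24568/25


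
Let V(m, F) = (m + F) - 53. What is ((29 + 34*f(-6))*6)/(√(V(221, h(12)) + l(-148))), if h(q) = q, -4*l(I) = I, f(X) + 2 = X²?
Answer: 7110*√217/217 ≈ 482.66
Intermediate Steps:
f(X) = -2 + X²
l(I) = -I/4
V(m, F) = -53 + F + m (V(m, F) = (F + m) - 53 = -53 + F + m)
((29 + 34*f(-6))*6)/(√(V(221, h(12)) + l(-148))) = ((29 + 34*(-2 + (-6)²))*6)/(√((-53 + 12 + 221) - ¼*(-148))) = ((29 + 34*(-2 + 36))*6)/(√(180 + 37)) = ((29 + 34*34)*6)/(√217) = ((29 + 1156)*6)*(√217/217) = (1185*6)*(√217/217) = 7110*(√217/217) = 7110*√217/217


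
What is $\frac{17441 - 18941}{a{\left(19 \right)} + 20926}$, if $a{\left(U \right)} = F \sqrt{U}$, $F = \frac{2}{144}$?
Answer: $- \frac{32544115200}{454012103113} + \frac{21600 \sqrt{19}}{454012103113} \approx -0.071681$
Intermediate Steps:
$F = \frac{1}{72}$ ($F = 2 \cdot \frac{1}{144} = \frac{1}{72} \approx 0.013889$)
$a{\left(U \right)} = \frac{\sqrt{U}}{72}$
$\frac{17441 - 18941}{a{\left(19 \right)} + 20926} = \frac{17441 - 18941}{\frac{\sqrt{19}}{72} + 20926} = - \frac{1500}{20926 + \frac{\sqrt{19}}{72}}$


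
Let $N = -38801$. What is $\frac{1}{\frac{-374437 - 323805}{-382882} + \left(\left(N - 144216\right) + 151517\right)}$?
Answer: $- \frac{191441}{6030042379} \approx -3.1748 \cdot 10^{-5}$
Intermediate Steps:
$\frac{1}{\frac{-374437 - 323805}{-382882} + \left(\left(N - 144216\right) + 151517\right)} = \frac{1}{\frac{-374437 - 323805}{-382882} + \left(\left(-38801 - 144216\right) + 151517\right)} = \frac{1}{\left(-374437 - 323805\right) \left(- \frac{1}{382882}\right) + \left(-183017 + 151517\right)} = \frac{1}{\left(-698242\right) \left(- \frac{1}{382882}\right) - 31500} = \frac{1}{\frac{349121}{191441} - 31500} = \frac{1}{- \frac{6030042379}{191441}} = - \frac{191441}{6030042379}$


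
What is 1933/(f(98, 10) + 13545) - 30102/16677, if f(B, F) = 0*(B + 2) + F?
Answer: -125265323/75352245 ≈ -1.6624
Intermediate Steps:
f(B, F) = F (f(B, F) = 0*(2 + B) + F = 0 + F = F)
1933/(f(98, 10) + 13545) - 30102/16677 = 1933/(10 + 13545) - 30102/16677 = 1933/13555 - 30102*1/16677 = 1933*(1/13555) - 10034/5559 = 1933/13555 - 10034/5559 = -125265323/75352245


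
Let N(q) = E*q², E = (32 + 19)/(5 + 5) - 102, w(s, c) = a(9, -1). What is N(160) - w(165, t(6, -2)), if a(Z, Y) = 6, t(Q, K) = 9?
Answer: -2480646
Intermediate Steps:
w(s, c) = 6
E = -969/10 (E = 51/10 - 102 = -969/10 ≈ -96.900)
N(q) = -969*q²/10
N(160) - w(165, t(6, -2)) = -969/10*160² - 1*6 = -969/10*25600 - 6 = -2480640 - 6 = -2480646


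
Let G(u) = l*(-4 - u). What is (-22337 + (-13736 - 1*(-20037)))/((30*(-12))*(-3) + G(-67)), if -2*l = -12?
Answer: -8018/729 ≈ -10.999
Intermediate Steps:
l = 6 (l = -1/2*(-12) = 6)
G(u) = -24 - 6*u (G(u) = 6*(-4 - u) = -24 - 6*u)
(-22337 + (-13736 - 1*(-20037)))/((30*(-12))*(-3) + G(-67)) = (-22337 + (-13736 - 1*(-20037)))/((30*(-12))*(-3) + (-24 - 6*(-67))) = (-22337 + (-13736 + 20037))/(-360*(-3) + (-24 + 402)) = (-22337 + 6301)/(1080 + 378) = -16036/1458 = -16036*1/1458 = -8018/729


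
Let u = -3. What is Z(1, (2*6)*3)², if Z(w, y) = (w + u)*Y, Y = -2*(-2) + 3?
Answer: 196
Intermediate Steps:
Y = 7 (Y = 4 + 3 = 7)
Z(w, y) = -21 + 7*w (Z(w, y) = (w - 3)*7 = (-3 + w)*7 = -21 + 7*w)
Z(1, (2*6)*3)² = (-21 + 7*1)² = (-21 + 7)² = (-14)² = 196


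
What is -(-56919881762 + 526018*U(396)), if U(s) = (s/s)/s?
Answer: 11270136325867/198 ≈ 5.6920e+10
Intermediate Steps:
U(s) = 1/s
-(-56919881762 + 526018*U(396)) = -526018/(1/(-108209 + 1/396)) = -526018/(1/(-42850763/396)) = -526018/(-396/42850763) = -526018*(-42850763/396) = 11270136325867/198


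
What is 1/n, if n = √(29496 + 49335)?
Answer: √8759/26277 ≈ 0.0035617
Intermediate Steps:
n = 3*√8759 (n = √78831 = 3*√8759 ≈ 280.77)
1/n = 1/(3*√8759) = √8759/26277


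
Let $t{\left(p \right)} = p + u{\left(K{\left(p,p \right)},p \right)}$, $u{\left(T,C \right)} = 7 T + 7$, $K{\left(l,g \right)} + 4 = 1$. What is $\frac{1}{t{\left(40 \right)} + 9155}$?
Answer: $\frac{1}{9181} \approx 0.00010892$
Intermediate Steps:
$K{\left(l,g \right)} = -3$ ($K{\left(l,g \right)} = -4 + 1 = -3$)
$u{\left(T,C \right)} = 7 + 7 T$
$t{\left(p \right)} = -14 + p$ ($t{\left(p \right)} = p + \left(7 + 7 \left(-3\right)\right) = p + \left(7 - 21\right) = p - 14 = -14 + p$)
$\frac{1}{t{\left(40 \right)} + 9155} = \frac{1}{\left(-14 + 40\right) + 9155} = \frac{1}{26 + 9155} = \frac{1}{9181}$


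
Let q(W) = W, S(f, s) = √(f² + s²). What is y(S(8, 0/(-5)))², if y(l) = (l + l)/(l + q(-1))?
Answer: 256/49 ≈ 5.2245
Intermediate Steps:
y(l) = 2*l/(-1 + l) (y(l) = (l + l)/(l - 1) = (2*l)/(-1 + l) = 2*l/(-1 + l))
y(S(8, 0/(-5)))² = (2*√(8² + (0/(-5))²)/(-1 + √(8² + (0/(-5))²)))² = (2*√(64 + (0*(-⅕))²)/(-1 + √(64 + (0*(-⅕))²)))² = (2*√(64 + 0²)/(-1 + √(64 + 0²)))² = (2*√(64 + 0)/(-1 + √(64 + 0)))² = (2*√64/(-1 + √64))² = (2*8/(-1 + 8))² = (2*8/7)² = (2*8*(⅐))² = (16/7)² = 256/49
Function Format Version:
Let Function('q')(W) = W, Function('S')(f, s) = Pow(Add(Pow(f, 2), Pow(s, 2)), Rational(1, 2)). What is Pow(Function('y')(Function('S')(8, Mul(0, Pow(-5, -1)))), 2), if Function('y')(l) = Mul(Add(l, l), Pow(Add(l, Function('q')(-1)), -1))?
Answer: Rational(256, 49) ≈ 5.2245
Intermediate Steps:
Function('y')(l) = Mul(2, l, Pow(Add(-1, l), -1)) (Function('y')(l) = Mul(Add(l, l), Pow(Add(l, -1), -1)) = Mul(Mul(2, l), Pow(Add(-1, l), -1)) = Mul(2, l, Pow(Add(-1, l), -1)))
Pow(Function('y')(Function('S')(8, Mul(0, Pow(-5, -1)))), 2) = Pow(Mul(2, Pow(Add(Pow(8, 2), Pow(Mul(0, Pow(-5, -1)), 2)), Rational(1, 2)), Pow(Add(-1, Pow(Add(Pow(8, 2), Pow(Mul(0, Pow(-5, -1)), 2)), Rational(1, 2))), -1)), 2) = Pow(Mul(2, Pow(Add(64, Pow(Mul(0, Rational(-1, 5)), 2)), Rational(1, 2)), Pow(Add(-1, Pow(Add(64, Pow(Mul(0, Rational(-1, 5)), 2)), Rational(1, 2))), -1)), 2) = Pow(Mul(2, Pow(Add(64, Pow(0, 2)), Rational(1, 2)), Pow(Add(-1, Pow(Add(64, Pow(0, 2)), Rational(1, 2))), -1)), 2) = Pow(Mul(2, Pow(Add(64, 0), Rational(1, 2)), Pow(Add(-1, Pow(Add(64, 0), Rational(1, 2))), -1)), 2) = Pow(Mul(2, Pow(64, Rational(1, 2)), Pow(Add(-1, Pow(64, Rational(1, 2))), -1)), 2) = Pow(Mul(2, 8, Pow(Add(-1, 8), -1)), 2) = Pow(Mul(2, 8, Pow(7, -1)), 2) = Pow(Mul(2, 8, Rational(1, 7)), 2) = Pow(Rational(16, 7), 2) = Rational(256, 49)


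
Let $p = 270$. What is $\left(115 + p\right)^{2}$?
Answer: $148225$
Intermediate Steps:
$\left(115 + p\right)^{2} = \left(115 + 270\right)^{2} = 385^{2} = 148225$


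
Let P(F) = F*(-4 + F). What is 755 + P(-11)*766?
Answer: 127145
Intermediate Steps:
755 + P(-11)*766 = 755 - 11*(-4 - 11)*766 = 755 - 11*(-15)*766 = 755 + 165*766 = 755 + 126390 = 127145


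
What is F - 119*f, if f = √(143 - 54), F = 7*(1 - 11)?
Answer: -70 - 119*√89 ≈ -1192.6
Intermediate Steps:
F = -70 (F = 7*(-10) = -70)
f = √89 ≈ 9.4340
F - 119*f = -70 - 119*√89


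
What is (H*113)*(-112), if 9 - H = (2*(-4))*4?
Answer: -518896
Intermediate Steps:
H = 41 (H = 9 - 2*(-4)*4 = 9 - (-8)*4 = 9 - 1*(-32) = 9 + 32 = 41)
(H*113)*(-112) = (41*113)*(-112) = 4633*(-112) = -518896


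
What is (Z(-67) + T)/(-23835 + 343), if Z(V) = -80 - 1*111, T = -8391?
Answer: 613/1678 ≈ 0.36532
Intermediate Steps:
Z(V) = -191 (Z(V) = -80 - 111 = -191)
(Z(-67) + T)/(-23835 + 343) = (-191 - 8391)/(-23835 + 343) = -8582/(-23492) = -8582*(-1/23492) = 613/1678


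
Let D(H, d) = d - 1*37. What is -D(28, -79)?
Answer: 116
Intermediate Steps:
D(H, d) = -37 + d (D(H, d) = d - 37 = -37 + d)
-D(28, -79) = -(-37 - 79) = -1*(-116) = 116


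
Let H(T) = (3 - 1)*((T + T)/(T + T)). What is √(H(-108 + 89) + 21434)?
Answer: 2*√5359 ≈ 146.41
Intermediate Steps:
H(T) = 2 (H(T) = 2*((2*T)/((2*T))) = 2*((2*T)*(1/(2*T))) = 2*1 = 2)
√(H(-108 + 89) + 21434) = √(2 + 21434) = √21436 = 2*√5359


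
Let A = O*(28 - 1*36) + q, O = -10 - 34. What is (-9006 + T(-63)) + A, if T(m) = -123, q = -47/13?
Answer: -114148/13 ≈ -8780.6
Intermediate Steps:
q = -47/13 (q = -47*1/13 = -47/13 ≈ -3.6154)
O = -44
A = 4529/13 (A = -44*(28 - 1*36) - 47/13 = -44*(28 - 36) - 47/13 = -44*(-8) - 47/13 = 352 - 47/13 = 4529/13 ≈ 348.38)
(-9006 + T(-63)) + A = (-9006 - 123) + 4529/13 = -9129 + 4529/13 = -114148/13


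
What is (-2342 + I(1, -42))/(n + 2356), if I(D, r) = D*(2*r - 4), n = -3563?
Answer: 2430/1207 ≈ 2.0133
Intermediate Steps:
I(D, r) = D*(-4 + 2*r)
(-2342 + I(1, -42))/(n + 2356) = (-2342 + 2*1*(-2 - 42))/(-3563 + 2356) = (-2342 + 2*1*(-44))/(-1207) = (-2342 - 88)*(-1/1207) = -2430*(-1/1207) = 2430/1207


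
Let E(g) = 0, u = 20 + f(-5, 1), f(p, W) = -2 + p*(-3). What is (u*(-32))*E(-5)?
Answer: 0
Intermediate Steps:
f(p, W) = -2 - 3*p
u = 33 (u = 20 + (-2 - 3*(-5)) = 20 + (-2 + 15) = 20 + 13 = 33)
(u*(-32))*E(-5) = (33*(-32))*0 = -1056*0 = 0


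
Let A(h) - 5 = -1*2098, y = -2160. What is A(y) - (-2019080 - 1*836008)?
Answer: 2852995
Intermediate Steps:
A(h) = -2093 (A(h) = 5 - 1*2098 = 5 - 2098 = -2093)
A(y) - (-2019080 - 1*836008) = -2093 - (-2019080 - 1*836008) = -2093 - (-2019080 - 836008) = -2093 - 1*(-2855088) = -2093 + 2855088 = 2852995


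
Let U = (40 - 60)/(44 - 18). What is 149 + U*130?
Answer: 49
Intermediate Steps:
U = -10/13 (U = -20/26 = -20*1/26 = -10/13 ≈ -0.76923)
149 + U*130 = 149 - 10/13*130 = 149 - 100 = 49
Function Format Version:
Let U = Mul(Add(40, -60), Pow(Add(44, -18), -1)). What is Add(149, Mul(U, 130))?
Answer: 49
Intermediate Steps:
U = Rational(-10, 13) (U = Mul(-20, Pow(26, -1)) = Mul(-20, Rational(1, 26)) = Rational(-10, 13) ≈ -0.76923)
Add(149, Mul(U, 130)) = Add(149, Mul(Rational(-10, 13), 130)) = Add(149, -100) = 49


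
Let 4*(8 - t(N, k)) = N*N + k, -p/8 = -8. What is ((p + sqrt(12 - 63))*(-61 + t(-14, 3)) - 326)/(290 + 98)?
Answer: -3451/194 - 411*I*sqrt(51)/1552 ≈ -17.789 - 1.8912*I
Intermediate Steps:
p = 64 (p = -8*(-8) = 64)
t(N, k) = 8 - k/4 - N**2/4 (t(N, k) = 8 - (N*N + k)/4 = 8 - (N**2 + k)/4 = 8 - (k + N**2)/4 = 8 + (-k/4 - N**2/4) = 8 - k/4 - N**2/4)
((p + sqrt(12 - 63))*(-61 + t(-14, 3)) - 326)/(290 + 98) = ((64 + sqrt(12 - 63))*(-61 + (8 - 1/4*3 - 1/4*(-14)**2)) - 326)/(290 + 98) = ((64 + sqrt(-51))*(-61 + (8 - 3/4 - 1/4*196)) - 326)/388 = ((64 + I*sqrt(51))*(-61 + (8 - 3/4 - 49)) - 326)*(1/388) = ((64 + I*sqrt(51))*(-61 - 167/4) - 326)*(1/388) = ((64 + I*sqrt(51))*(-411/4) - 326)*(1/388) = ((-6576 - 411*I*sqrt(51)/4) - 326)*(1/388) = (-6902 - 411*I*sqrt(51)/4)*(1/388) = -3451/194 - 411*I*sqrt(51)/1552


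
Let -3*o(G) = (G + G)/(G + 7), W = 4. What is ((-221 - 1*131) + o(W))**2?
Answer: 135117376/1089 ≈ 1.2407e+5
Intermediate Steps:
o(G) = -2*G/(3*(7 + G)) (o(G) = -(G + G)/(3*(G + 7)) = -2*G/(3*(7 + G)))
((-221 - 1*131) + o(W))**2 = ((-221 - 1*131) - 2*4/(21 + 3*4))**2 = ((-221 - 131) - 2*4/(21 + 12))**2 = (-352 - 2*4/33)**2 = (-352 - 2*4*1/33)**2 = (-352 - 8/33)**2 = (-11624/33)**2 = 135117376/1089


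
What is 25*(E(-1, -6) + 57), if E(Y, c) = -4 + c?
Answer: 1175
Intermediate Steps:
25*(E(-1, -6) + 57) = 25*((-4 - 6) + 57) = 25*(-10 + 57) = 25*47 = 1175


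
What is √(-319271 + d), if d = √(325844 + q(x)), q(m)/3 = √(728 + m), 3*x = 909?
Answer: √(-319271 + √(325844 + 3*√1031)) ≈ 564.54*I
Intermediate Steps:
x = 303 (x = (⅓)*909 = 303)
q(m) = 3*√(728 + m)
d = √(325844 + 3*√1031) (d = √(325844 + 3*√(728 + 303)) = √(325844 + 3*√1031) ≈ 570.91)
√(-319271 + d) = √(-319271 + √(325844 + 3*√1031))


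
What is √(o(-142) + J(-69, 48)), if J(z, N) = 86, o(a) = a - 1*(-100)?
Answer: 2*√11 ≈ 6.6332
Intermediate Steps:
o(a) = 100 + a (o(a) = a + 100 = 100 + a)
√(o(-142) + J(-69, 48)) = √((100 - 142) + 86) = √(-42 + 86) = √44 = 2*√11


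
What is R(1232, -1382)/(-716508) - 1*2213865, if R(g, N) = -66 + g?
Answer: -793125992293/358254 ≈ -2.2139e+6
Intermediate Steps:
R(1232, -1382)/(-716508) - 1*2213865 = (-66 + 1232)/(-716508) - 1*2213865 = 1166*(-1/716508) - 2213865 = -583/358254 - 2213865 = -793125992293/358254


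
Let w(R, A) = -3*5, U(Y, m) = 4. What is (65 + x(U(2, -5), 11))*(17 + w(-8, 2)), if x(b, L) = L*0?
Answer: 130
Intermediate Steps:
w(R, A) = -15
x(b, L) = 0
(65 + x(U(2, -5), 11))*(17 + w(-8, 2)) = (65 + 0)*(17 - 15) = 65*2 = 130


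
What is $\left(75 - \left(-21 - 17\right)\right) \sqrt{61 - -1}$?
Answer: $113 \sqrt{62} \approx 889.76$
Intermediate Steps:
$\left(75 - \left(-21 - 17\right)\right) \sqrt{61 - -1} = \left(75 - -38\right) \sqrt{61 + \left(-12 + 13\right)} = \left(75 - -38\right) \sqrt{61 + 1} = \left(75 + \left(-11 + 49\right)\right) \sqrt{62} = \left(75 + 38\right) \sqrt{62} = 113 \sqrt{62}$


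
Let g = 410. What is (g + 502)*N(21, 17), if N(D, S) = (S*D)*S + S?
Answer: 5550432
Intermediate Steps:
N(D, S) = S + D*S**2 (N(D, S) = (D*S)*S + S = D*S**2 + S = S + D*S**2)
(g + 502)*N(21, 17) = (410 + 502)*(17*(1 + 21*17)) = 912*(17*(1 + 357)) = 912*(17*358) = 912*6086 = 5550432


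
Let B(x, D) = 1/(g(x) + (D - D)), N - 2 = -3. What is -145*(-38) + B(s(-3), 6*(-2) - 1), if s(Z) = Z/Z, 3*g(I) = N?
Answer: 5507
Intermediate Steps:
N = -1 (N = 2 - 3 = -1)
g(I) = -⅓ (g(I) = (⅓)*(-1) = -⅓)
s(Z) = 1
B(x, D) = -3 (B(x, D) = 1/(-⅓ + (D - D)) = 1/(-⅓ + 0) = 1/(-⅓) = -3)
-145*(-38) + B(s(-3), 6*(-2) - 1) = -145*(-38) - 3 = 5510 - 3 = 5507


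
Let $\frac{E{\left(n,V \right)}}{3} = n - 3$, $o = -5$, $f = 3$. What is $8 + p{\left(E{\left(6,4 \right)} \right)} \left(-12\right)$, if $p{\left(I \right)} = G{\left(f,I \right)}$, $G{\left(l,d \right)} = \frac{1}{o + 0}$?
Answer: $\frac{52}{5} \approx 10.4$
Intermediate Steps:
$G{\left(l,d \right)} = - \frac{1}{5}$ ($G{\left(l,d \right)} = \frac{1}{-5 + 0} = \frac{1}{-5} = - \frac{1}{5}$)
$E{\left(n,V \right)} = -9 + 3 n$ ($E{\left(n,V \right)} = 3 \left(n - 3\right) = 3 \left(-3 + n\right) = -9 + 3 n$)
$p{\left(I \right)} = - \frac{1}{5}$
$8 + p{\left(E{\left(6,4 \right)} \right)} \left(-12\right) = 8 - - \frac{12}{5} = 8 + \frac{12}{5} = \frac{52}{5}$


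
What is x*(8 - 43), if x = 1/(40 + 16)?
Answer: -5/8 ≈ -0.62500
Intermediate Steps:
x = 1/56 ≈ 0.017857
x*(8 - 43) = (8 - 43)/56 = (1/56)*(-35) = -5/8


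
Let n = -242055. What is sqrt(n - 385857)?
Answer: 18*I*sqrt(1938) ≈ 792.41*I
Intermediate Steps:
sqrt(n - 385857) = sqrt(-242055 - 385857) = sqrt(-627912) = 18*I*sqrt(1938)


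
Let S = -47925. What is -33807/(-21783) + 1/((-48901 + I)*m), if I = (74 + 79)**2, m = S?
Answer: 13767383510161/8870793470100 ≈ 1.5520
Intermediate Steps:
m = -47925
I = 23409 (I = 153**2 = 23409)
-33807/(-21783) + 1/((-48901 + I)*m) = -33807/(-21783) + 1/((-48901 + 23409)*(-47925)) = -33807*(-1/21783) - 1/47925/(-25492) = 11269/7261 - 1/25492*(-1/47925) = 11269/7261 + 1/1221704100 = 13767383510161/8870793470100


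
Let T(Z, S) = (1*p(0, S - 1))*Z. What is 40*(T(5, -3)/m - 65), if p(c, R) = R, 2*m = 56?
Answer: -18400/7 ≈ -2628.6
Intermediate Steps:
m = 28 (m = (1/2)*56 = 28)
T(Z, S) = Z*(-1 + S) (T(Z, S) = (1*(S - 1))*Z = (1*(-1 + S))*Z = (-1 + S)*Z = Z*(-1 + S))
40*(T(5, -3)/m - 65) = 40*((5*(-1 - 3))/28 - 65) = 40*((5*(-4))*(1/28) - 65) = 40*(-20*1/28 - 65) = 40*(-5/7 - 65) = 40*(-460/7) = -18400/7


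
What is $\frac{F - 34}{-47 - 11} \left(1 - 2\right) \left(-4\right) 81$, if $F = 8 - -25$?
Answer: $\frac{162}{29} \approx 5.5862$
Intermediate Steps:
$F = 33$ ($F = 8 + 25 = 33$)
$\frac{F - 34}{-47 - 11} \left(1 - 2\right) \left(-4\right) 81 = \frac{33 - 34}{-47 - 11} \left(1 - 2\right) \left(-4\right) 81 = - \frac{1}{-58} \left(\left(-1\right) \left(-4\right)\right) 81 = \left(-1\right) \left(- \frac{1}{58}\right) 4 \cdot 81 = \frac{1}{58} \cdot 4 \cdot 81 = \frac{2}{29} \cdot 81 = \frac{162}{29}$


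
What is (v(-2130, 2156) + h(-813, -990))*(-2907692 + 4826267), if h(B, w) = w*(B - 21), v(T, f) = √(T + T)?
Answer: 1584090634500 + 3837150*I*√1065 ≈ 1.5841e+12 + 1.2522e+8*I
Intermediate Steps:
v(T, f) = √2*√T (v(T, f) = √(2*T) = √2*√T)
h(B, w) = w*(-21 + B)
(v(-2130, 2156) + h(-813, -990))*(-2907692 + 4826267) = (√2*√(-2130) - 990*(-21 - 813))*(-2907692 + 4826267) = (√2*(I*√2130) - 990*(-834))*1918575 = (2*I*√1065 + 825660)*1918575 = (825660 + 2*I*√1065)*1918575 = 1584090634500 + 3837150*I*√1065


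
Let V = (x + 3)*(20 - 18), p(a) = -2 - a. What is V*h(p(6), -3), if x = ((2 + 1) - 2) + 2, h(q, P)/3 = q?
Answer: -288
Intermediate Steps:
h(q, P) = 3*q
x = 3 (x = (3 - 2) + 2 = 1 + 2 = 3)
V = 12 (V = (3 + 3)*(20 - 18) = 6*2 = 12)
V*h(p(6), -3) = 12*(3*(-2 - 1*6)) = 12*(3*(-2 - 6)) = 12*(3*(-8)) = 12*(-24) = -288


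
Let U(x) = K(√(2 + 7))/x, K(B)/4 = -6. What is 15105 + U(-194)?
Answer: 1465197/97 ≈ 15105.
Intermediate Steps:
K(B) = -24 (K(B) = 4*(-6) = -24)
U(x) = -24/x
15105 + U(-194) = 15105 - 24/(-194) = 15105 - 24*(-1/194) = 15105 + 12/97 = 1465197/97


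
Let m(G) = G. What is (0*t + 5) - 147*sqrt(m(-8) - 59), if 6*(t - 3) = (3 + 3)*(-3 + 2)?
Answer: 5 - 147*I*sqrt(67) ≈ 5.0 - 1203.2*I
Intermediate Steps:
t = 2 (t = 3 + ((3 + 3)*(-3 + 2))/6 = 3 + (6*(-1))/6 = 3 + (1/6)*(-6) = 3 - 1 = 2)
(0*t + 5) - 147*sqrt(m(-8) - 59) = (0*2 + 5) - 147*sqrt(-8 - 59) = (0 + 5) - 147*I*sqrt(67) = 5 - 147*I*sqrt(67)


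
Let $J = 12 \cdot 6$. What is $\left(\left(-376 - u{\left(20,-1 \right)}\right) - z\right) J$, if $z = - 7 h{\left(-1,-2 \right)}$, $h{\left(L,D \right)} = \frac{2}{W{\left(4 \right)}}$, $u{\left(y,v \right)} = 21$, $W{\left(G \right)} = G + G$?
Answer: $-28458$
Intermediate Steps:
$W{\left(G \right)} = 2 G$
$h{\left(L,D \right)} = \frac{1}{4}$ ($h{\left(L,D \right)} = \frac{2}{2 \cdot 4} = \frac{2}{8} = 2 \cdot \frac{1}{8} = \frac{1}{4}$)
$z = - \frac{7}{4}$ ($z = \left(-7\right) \frac{1}{4} = - \frac{7}{4} \approx -1.75$)
$J = 72$
$\left(\left(-376 - u{\left(20,-1 \right)}\right) - z\right) J = \left(\left(-376 - 21\right) - - \frac{7}{4}\right) 72 = \left(\left(-376 - 21\right) + \frac{7}{4}\right) 72 = \left(-397 + \frac{7}{4}\right) 72 = \left(- \frac{1581}{4}\right) 72 = -28458$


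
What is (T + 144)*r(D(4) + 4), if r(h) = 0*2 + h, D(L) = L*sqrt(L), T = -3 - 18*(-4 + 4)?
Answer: 1692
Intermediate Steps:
T = -3 (T = -3 - 18*0 = -3 - 6*0 = -3 + 0 = -3)
D(L) = L**(3/2)
r(h) = h (r(h) = 0 + h = h)
(T + 144)*r(D(4) + 4) = (-3 + 144)*(4**(3/2) + 4) = 141*(8 + 4) = 141*12 = 1692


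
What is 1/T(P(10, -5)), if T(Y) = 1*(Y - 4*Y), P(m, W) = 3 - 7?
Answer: 1/12 ≈ 0.083333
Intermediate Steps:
P(m, W) = -4
T(Y) = -3*Y (T(Y) = 1*(-3*Y) = -3*Y)
1/T(P(10, -5)) = 1/(-3*(-4)) = 1/12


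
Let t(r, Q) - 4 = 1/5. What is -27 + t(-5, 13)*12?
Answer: 117/5 ≈ 23.400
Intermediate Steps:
t(r, Q) = 21/5 (t(r, Q) = 4 + 1/5 = 4 + ⅕ = 21/5)
-27 + t(-5, 13)*12 = -27 + (21/5)*12 = -27 + 252/5 = 117/5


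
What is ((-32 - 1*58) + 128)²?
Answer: 1444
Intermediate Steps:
((-32 - 1*58) + 128)² = ((-32 - 58) + 128)² = (-90 + 128)² = 38² = 1444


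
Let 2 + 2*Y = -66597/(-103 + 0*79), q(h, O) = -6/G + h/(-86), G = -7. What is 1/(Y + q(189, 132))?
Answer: 31003/9950285 ≈ 0.0031158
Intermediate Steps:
q(h, O) = 6/7 - h/86 (q(h, O) = -6/(-7) + h/(-86) = -6*(-⅐) + h*(-1/86) = 6/7 - h/86)
Y = 66391/206 (Y = -1 + (-66597/(-103 + 0*79))/2 = -1 + (-66597/(-103 + 0))/2 = -1 + (-66597/(-103))/2 = -1 + (-66597*(-1/103))/2 = -1 + (½)*(66597/103) = -1 + 66597/206 = 66391/206 ≈ 322.29)
1/(Y + q(189, 132)) = 1/(66391/206 + (6/7 - 1/86*189)) = 1/(66391/206 + (6/7 - 189/86)) = 1/(66391/206 - 807/602) = 1/(9950285/31003) = 31003/9950285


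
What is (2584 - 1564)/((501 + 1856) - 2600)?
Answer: -340/81 ≈ -4.1975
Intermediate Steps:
(2584 - 1564)/((501 + 1856) - 2600) = 1020/(2357 - 2600) = 1020/(-243) = 1020*(-1/243) = -340/81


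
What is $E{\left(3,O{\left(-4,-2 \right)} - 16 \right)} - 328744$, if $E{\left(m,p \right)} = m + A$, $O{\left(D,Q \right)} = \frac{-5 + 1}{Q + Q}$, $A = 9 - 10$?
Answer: $-328742$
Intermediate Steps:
$A = -1$
$O{\left(D,Q \right)} = - \frac{2}{Q}$ ($O{\left(D,Q \right)} = - \frac{4}{2 Q} = - 4 \frac{1}{2 Q} = - \frac{2}{Q}$)
$E{\left(m,p \right)} = -1 + m$ ($E{\left(m,p \right)} = m - 1 = -1 + m$)
$E{\left(3,O{\left(-4,-2 \right)} - 16 \right)} - 328744 = \left(-1 + 3\right) - 328744 = 2 - 328744 = -328742$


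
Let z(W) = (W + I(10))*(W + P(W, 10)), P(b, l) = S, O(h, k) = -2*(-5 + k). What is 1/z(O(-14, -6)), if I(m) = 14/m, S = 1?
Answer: 5/2691 ≈ 0.0018580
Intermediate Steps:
O(h, k) = 10 - 2*k
P(b, l) = 1
z(W) = (1 + W)*(7/5 + W) (z(W) = (W + 14/10)*(W + 1) = (W + 14*(⅒))*(1 + W) = (W + 7/5)*(1 + W) = (7/5 + W)*(1 + W) = (1 + W)*(7/5 + W))
1/z(O(-14, -6)) = 1/(7/5 + (10 - 2*(-6))² + 12*(10 - 2*(-6))/5) = 1/(7/5 + (10 + 12)² + 12*(10 + 12)/5) = 1/(7/5 + 22² + (12/5)*22) = 1/(7/5 + 484 + 264/5) = 1/(2691/5) = 5/2691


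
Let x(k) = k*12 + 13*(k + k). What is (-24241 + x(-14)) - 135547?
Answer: -160320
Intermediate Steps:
x(k) = 38*k (x(k) = 12*k + 13*(2*k) = 12*k + 26*k = 38*k)
(-24241 + x(-14)) - 135547 = (-24241 + 38*(-14)) - 135547 = (-24241 - 532) - 135547 = -24773 - 135547 = -160320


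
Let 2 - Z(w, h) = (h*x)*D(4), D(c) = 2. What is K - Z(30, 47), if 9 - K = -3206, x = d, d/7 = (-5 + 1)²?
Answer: 13741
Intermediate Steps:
d = 112 (d = 7*(-5 + 1)² = 7*(-4)² = 7*16 = 112)
x = 112
K = 3215 (K = 9 - 1*(-3206) = 9 + 3206 = 3215)
Z(w, h) = 2 - 224*h (Z(w, h) = 2 - h*112*2 = 2 - 112*h*2 = 2 - 224*h)
K - Z(30, 47) = 3215 - (2 - 224*47) = 3215 - (2 - 10528) = 3215 - 1*(-10526) = 3215 + 10526 = 13741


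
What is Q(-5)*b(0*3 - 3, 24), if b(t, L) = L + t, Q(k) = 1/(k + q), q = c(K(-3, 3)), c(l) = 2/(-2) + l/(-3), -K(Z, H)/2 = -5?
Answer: -9/4 ≈ -2.2500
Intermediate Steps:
K(Z, H) = 10 (K(Z, H) = -2*(-5) = 10)
c(l) = -1 - l/3 (c(l) = 2*(-1/2) + l*(-1/3) = -1 - l/3)
q = -13/3 (q = -1 - 1/3*10 = -1 - 10/3 = -13/3 ≈ -4.3333)
Q(k) = 1/(-13/3 + k) (Q(k) = 1/(k - 13/3) = 1/(-13/3 + k))
Q(-5)*b(0*3 - 3, 24) = (3/(-13 + 3*(-5)))*(24 + (0*3 - 3)) = (3/(-13 - 15))*(24 + (0 - 3)) = (3/(-28))*(24 - 3) = (3*(-1/28))*21 = -3/28*21 = -9/4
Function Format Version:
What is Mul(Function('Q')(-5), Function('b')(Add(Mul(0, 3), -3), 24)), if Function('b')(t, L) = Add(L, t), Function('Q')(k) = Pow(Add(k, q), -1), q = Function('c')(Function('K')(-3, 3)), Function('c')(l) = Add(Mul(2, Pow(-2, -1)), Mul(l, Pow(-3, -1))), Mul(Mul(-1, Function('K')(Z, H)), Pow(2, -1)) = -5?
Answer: Rational(-9, 4) ≈ -2.2500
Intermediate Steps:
Function('K')(Z, H) = 10 (Function('K')(Z, H) = Mul(-2, -5) = 10)
Function('c')(l) = Add(-1, Mul(Rational(-1, 3), l)) (Function('c')(l) = Add(Mul(2, Rational(-1, 2)), Mul(l, Rational(-1, 3))) = Add(-1, Mul(Rational(-1, 3), l)))
q = Rational(-13, 3) (q = Add(-1, Mul(Rational(-1, 3), 10)) = Add(-1, Rational(-10, 3)) = Rational(-13, 3) ≈ -4.3333)
Function('Q')(k) = Pow(Add(Rational(-13, 3), k), -1) (Function('Q')(k) = Pow(Add(k, Rational(-13, 3)), -1) = Pow(Add(Rational(-13, 3), k), -1))
Mul(Function('Q')(-5), Function('b')(Add(Mul(0, 3), -3), 24)) = Mul(Mul(3, Pow(Add(-13, Mul(3, -5)), -1)), Add(24, Add(Mul(0, 3), -3))) = Mul(Mul(3, Pow(Add(-13, -15), -1)), Add(24, Add(0, -3))) = Mul(Mul(3, Pow(-28, -1)), Add(24, -3)) = Mul(Mul(3, Rational(-1, 28)), 21) = Mul(Rational(-3, 28), 21) = Rational(-9, 4)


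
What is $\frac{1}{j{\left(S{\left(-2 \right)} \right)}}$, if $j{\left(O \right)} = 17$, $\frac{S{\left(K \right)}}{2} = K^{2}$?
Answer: $\frac{1}{17} \approx 0.058824$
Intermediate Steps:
$S{\left(K \right)} = 2 K^{2}$
$\frac{1}{j{\left(S{\left(-2 \right)} \right)}} = \frac{1}{17}$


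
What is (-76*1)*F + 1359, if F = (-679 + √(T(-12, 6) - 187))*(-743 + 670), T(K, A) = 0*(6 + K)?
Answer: -3765733 + 5548*I*√187 ≈ -3.7657e+6 + 75868.0*I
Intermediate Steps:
T(K, A) = 0
F = 49567 - 73*I*√187 (F = (-679 + √(0 - 187))*(-743 + 670) = (-679 + √(-187))*(-73) = (-679 + I*√187)*(-73) = 49567 - 73*I*√187 ≈ 49567.0 - 998.26*I)
(-76*1)*F + 1359 = (-76*1)*(49567 - 73*I*√187) + 1359 = -76*(49567 - 73*I*√187) + 1359 = (-3767092 + 5548*I*√187) + 1359 = -3765733 + 5548*I*√187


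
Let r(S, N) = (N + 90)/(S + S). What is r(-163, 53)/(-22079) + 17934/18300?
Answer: 88174274/89971925 ≈ 0.98002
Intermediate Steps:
r(S, N) = (90 + N)/(2*S) (r(S, N) = (90 + N)/((2*S)) = (90 + N)*(1/(2*S)) = (90 + N)/(2*S))
r(-163, 53)/(-22079) + 17934/18300 = ((1/2)*(90 + 53)/(-163))/(-22079) + 17934/18300 = ((1/2)*(-1/163)*143)*(-1/22079) + 17934*(1/18300) = -143/326*(-1/22079) + 49/50 = 143/7197754 + 49/50 = 88174274/89971925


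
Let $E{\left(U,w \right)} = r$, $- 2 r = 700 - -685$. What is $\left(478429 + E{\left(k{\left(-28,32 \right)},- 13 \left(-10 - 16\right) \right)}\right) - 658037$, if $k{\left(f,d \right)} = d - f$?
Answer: $- \frac{360601}{2} \approx -1.803 \cdot 10^{5}$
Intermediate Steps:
$r = - \frac{1385}{2}$ ($r = - \frac{700 - -685}{2} = - \frac{700 + 685}{2} = \left(- \frac{1}{2}\right) 1385 = - \frac{1385}{2} \approx -692.5$)
$E{\left(U,w \right)} = - \frac{1385}{2}$
$\left(478429 + E{\left(k{\left(-28,32 \right)},- 13 \left(-10 - 16\right) \right)}\right) - 658037 = \left(478429 - \frac{1385}{2}\right) - 658037 = \frac{955473}{2} - 658037 = - \frac{360601}{2}$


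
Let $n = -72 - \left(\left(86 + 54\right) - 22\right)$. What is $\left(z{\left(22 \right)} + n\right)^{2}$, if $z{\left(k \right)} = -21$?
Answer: $44521$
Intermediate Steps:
$n = -190$ ($n = -72 - \left(140 - 22\right) = -72 - 118 = -190$)
$\left(z{\left(22 \right)} + n\right)^{2} = \left(-21 - 190\right)^{2} = \left(-211\right)^{2} = 44521$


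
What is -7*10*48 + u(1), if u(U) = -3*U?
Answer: -3363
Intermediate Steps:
-7*10*48 + u(1) = -7*10*48 - 3*1 = -70*48 - 3 = -3360 - 3 = -3363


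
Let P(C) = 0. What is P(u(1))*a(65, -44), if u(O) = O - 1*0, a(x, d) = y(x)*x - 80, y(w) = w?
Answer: 0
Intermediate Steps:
a(x, d) = -80 + x² (a(x, d) = x*x - 80 = x² - 80 = -80 + x²)
u(O) = O (u(O) = O + 0 = O)
P(u(1))*a(65, -44) = 0*(-80 + 65²) = 0*(-80 + 4225) = 0*4145 = 0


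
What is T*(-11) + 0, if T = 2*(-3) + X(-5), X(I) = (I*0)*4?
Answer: 66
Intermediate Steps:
X(I) = 0 (X(I) = 0*4 = 0)
T = -6 (T = 2*(-3) + 0 = -6 + 0 = -6)
T*(-11) + 0 = -6*(-11) + 0 = 66 + 0 = 66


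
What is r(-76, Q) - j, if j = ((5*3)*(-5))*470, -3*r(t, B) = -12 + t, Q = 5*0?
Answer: 105838/3 ≈ 35279.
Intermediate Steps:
Q = 0
r(t, B) = 4 - t/3 (r(t, B) = -(-12 + t)/3 = 4 - t/3)
j = -35250 (j = (15*(-5))*470 = -75*470 = -35250)
r(-76, Q) - j = (4 - ⅓*(-76)) - 1*(-35250) = (4 + 76/3) + 35250 = 88/3 + 35250 = 105838/3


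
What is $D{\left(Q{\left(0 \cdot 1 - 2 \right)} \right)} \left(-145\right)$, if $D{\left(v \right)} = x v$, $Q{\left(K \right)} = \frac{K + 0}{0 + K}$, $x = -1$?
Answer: $145$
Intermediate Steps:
$Q{\left(K \right)} = 1$ ($Q{\left(K \right)} = \frac{K}{K} = 1$)
$D{\left(v \right)} = - v$
$D{\left(Q{\left(0 \cdot 1 - 2 \right)} \right)} \left(-145\right) = \left(-1\right) 1 \left(-145\right) = \left(-1\right) \left(-145\right) = 145$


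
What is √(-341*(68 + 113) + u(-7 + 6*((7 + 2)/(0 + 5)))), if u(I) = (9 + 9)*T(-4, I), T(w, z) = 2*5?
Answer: I*√61541 ≈ 248.07*I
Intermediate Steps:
T(w, z) = 10
u(I) = 180 (u(I) = (9 + 9)*10 = 18*10 = 180)
√(-341*(68 + 113) + u(-7 + 6*((7 + 2)/(0 + 5)))) = √(-341*(68 + 113) + 180) = √(-341*181 + 180) = √(-61721 + 180) = √(-61541) = I*√61541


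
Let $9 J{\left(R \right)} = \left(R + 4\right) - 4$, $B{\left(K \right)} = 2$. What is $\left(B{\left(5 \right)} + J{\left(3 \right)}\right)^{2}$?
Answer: $\frac{49}{9} \approx 5.4444$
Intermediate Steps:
$J{\left(R \right)} = \frac{R}{9}$ ($J{\left(R \right)} = \frac{\left(R + 4\right) - 4}{9} = \frac{\left(4 + R\right) - 4}{9} = \frac{R}{9}$)
$\left(B{\left(5 \right)} + J{\left(3 \right)}\right)^{2} = \left(2 + \frac{1}{9} \cdot 3\right)^{2} = \left(2 + \frac{1}{3}\right)^{2} = \left(\frac{7}{3}\right)^{2} = \frac{49}{9}$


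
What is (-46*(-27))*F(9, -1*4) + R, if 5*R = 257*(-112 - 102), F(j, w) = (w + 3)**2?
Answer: -48788/5 ≈ -9757.6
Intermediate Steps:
F(j, w) = (3 + w)**2
R = -54998/5 (R = (257*(-112 - 102))/5 = (257*(-214))/5 = (1/5)*(-54998) = -54998/5 ≈ -11000.)
(-46*(-27))*F(9, -1*4) + R = (-46*(-27))*(3 - 1*4)**2 - 54998/5 = 1242*(3 - 4)**2 - 54998/5 = 1242*(-1)**2 - 54998/5 = 1242*1 - 54998/5 = 1242 - 54998/5 = -48788/5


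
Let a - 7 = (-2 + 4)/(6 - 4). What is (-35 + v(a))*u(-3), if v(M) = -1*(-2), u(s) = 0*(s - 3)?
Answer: 0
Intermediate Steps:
a = 8 (a = 7 + (-2 + 4)/(6 - 4) = 7 + 2/2 = 7 + 2*(½) = 7 + 1 = 8)
u(s) = 0 (u(s) = 0*(-3 + s) = 0)
v(M) = 2
(-35 + v(a))*u(-3) = (-35 + 2)*0 = -33*0 = 0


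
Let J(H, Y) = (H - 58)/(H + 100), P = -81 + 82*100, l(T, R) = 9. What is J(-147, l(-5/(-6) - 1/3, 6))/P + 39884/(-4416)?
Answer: -165419021/18316464 ≈ -9.0312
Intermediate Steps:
P = 8119 (P = -81 + 8200 = 8119)
J(H, Y) = (-58 + H)/(100 + H)
J(-147, l(-5/(-6) - 1/3, 6))/P + 39884/(-4416) = ((-58 - 147)/(100 - 147))/8119 + 39884/(-4416) = (-205/(-47))*(1/8119) + 39884*(-1/4416) = -1/47*(-205)*(1/8119) - 9971/1104 = (205/47)*(1/8119) - 9971/1104 = 205/381593 - 9971/1104 = -165419021/18316464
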